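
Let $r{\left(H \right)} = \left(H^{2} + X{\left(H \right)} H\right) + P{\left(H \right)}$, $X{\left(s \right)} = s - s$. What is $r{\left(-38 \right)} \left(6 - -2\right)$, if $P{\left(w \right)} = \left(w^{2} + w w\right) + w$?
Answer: $34352$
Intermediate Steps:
$X{\left(s \right)} = 0$
$P{\left(w \right)} = w + 2 w^{2}$ ($P{\left(w \right)} = \left(w^{2} + w^{2}\right) + w = 2 w^{2} + w = w + 2 w^{2}$)
$r{\left(H \right)} = H^{2} + H \left(1 + 2 H\right)$ ($r{\left(H \right)} = \left(H^{2} + 0 H\right) + H \left(1 + 2 H\right) = \left(H^{2} + 0\right) + H \left(1 + 2 H\right) = H^{2} + H \left(1 + 2 H\right)$)
$r{\left(-38 \right)} \left(6 - -2\right) = - 38 \left(1 + 3 \left(-38\right)\right) \left(6 - -2\right) = - 38 \left(1 - 114\right) \left(6 + 2\right) = \left(-38\right) \left(-113\right) 8 = 4294 \cdot 8 = 34352$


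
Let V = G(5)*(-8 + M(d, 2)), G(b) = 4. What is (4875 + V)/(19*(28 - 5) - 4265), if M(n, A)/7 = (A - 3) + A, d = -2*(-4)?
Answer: -4871/3828 ≈ -1.2725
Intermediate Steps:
d = 8
M(n, A) = -21 + 14*A (M(n, A) = 7*((A - 3) + A) = 7*((-3 + A) + A) = 7*(-3 + 2*A) = -21 + 14*A)
V = -4 (V = 4*(-8 + (-21 + 14*2)) = 4*(-8 + (-21 + 28)) = 4*(-8 + 7) = 4*(-1) = -4)
(4875 + V)/(19*(28 - 5) - 4265) = (4875 - 4)/(19*(28 - 5) - 4265) = 4871/(19*23 - 4265) = 4871/(437 - 4265) = 4871/(-3828) = 4871*(-1/3828) = -4871/3828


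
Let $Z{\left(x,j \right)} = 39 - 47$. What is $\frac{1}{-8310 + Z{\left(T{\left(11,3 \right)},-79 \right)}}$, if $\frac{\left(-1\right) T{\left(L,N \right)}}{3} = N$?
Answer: $- \frac{1}{8318} \approx -0.00012022$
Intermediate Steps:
$T{\left(L,N \right)} = - 3 N$
$Z{\left(x,j \right)} = -8$
$\frac{1}{-8310 + Z{\left(T{\left(11,3 \right)},-79 \right)}} = \frac{1}{-8310 - 8} = \frac{1}{-8318} = - \frac{1}{8318}$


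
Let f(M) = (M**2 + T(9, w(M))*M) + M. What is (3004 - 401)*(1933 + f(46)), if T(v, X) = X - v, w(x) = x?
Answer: 15089591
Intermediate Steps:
f(M) = M + M**2 + M*(-9 + M) (f(M) = (M**2 + (M - 1*9)*M) + M = (M**2 + (M - 9)*M) + M = (M**2 + (-9 + M)*M) + M = (M**2 + M*(-9 + M)) + M = M + M**2 + M*(-9 + M))
(3004 - 401)*(1933 + f(46)) = (3004 - 401)*(1933 + 2*46*(-4 + 46)) = 2603*(1933 + 2*46*42) = 2603*(1933 + 3864) = 2603*5797 = 15089591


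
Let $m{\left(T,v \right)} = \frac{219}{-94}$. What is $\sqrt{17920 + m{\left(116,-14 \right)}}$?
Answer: $\frac{\sqrt{158320534}}{94} \approx 133.86$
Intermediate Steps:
$m{\left(T,v \right)} = - \frac{219}{94}$ ($m{\left(T,v \right)} = 219 \left(- \frac{1}{94}\right) = - \frac{219}{94}$)
$\sqrt{17920 + m{\left(116,-14 \right)}} = \sqrt{17920 - \frac{219}{94}} = \sqrt{\frac{1684261}{94}} = \frac{\sqrt{158320534}}{94}$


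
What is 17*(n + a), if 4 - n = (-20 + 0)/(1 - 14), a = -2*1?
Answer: 102/13 ≈ 7.8462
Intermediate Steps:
a = -2
n = 32/13 (n = 4 - (-20 + 0)/(1 - 14) = 4 - (-20)/(-13) = 4 - (-20)*(-1)/13 = 4 - 1*20/13 = 4 - 20/13 = 32/13 ≈ 2.4615)
17*(n + a) = 17*(32/13 - 2) = 17*(6/13) = 102/13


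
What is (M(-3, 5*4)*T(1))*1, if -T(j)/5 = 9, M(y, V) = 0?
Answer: 0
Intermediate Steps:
T(j) = -45 (T(j) = -5*9 = -45)
(M(-3, 5*4)*T(1))*1 = (0*(-45))*1 = 0*1 = 0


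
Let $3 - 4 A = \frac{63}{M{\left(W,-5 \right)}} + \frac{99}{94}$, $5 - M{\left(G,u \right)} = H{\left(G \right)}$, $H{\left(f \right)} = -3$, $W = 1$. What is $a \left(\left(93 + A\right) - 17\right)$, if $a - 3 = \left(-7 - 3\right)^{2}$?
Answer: $\frac{11543725}{1504} \approx 7675.4$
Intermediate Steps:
$a = 103$ ($a = 3 + \left(-7 - 3\right)^{2} = 3 + \left(-10\right)^{2} = 3 + 100 = 103$)
$M{\left(G,u \right)} = 8$ ($M{\left(G,u \right)} = 5 - -3 = 5 + 3 = 8$)
$A = - \frac{2229}{1504}$ ($A = \frac{3}{4} - \frac{\frac{63}{8} + \frac{99}{94}}{4} = \frac{3}{4} - \frac{3357}{1504} = - \frac{2229}{1504} \approx -1.482$)
$a \left(\left(93 + A\right) - 17\right) = 103 \left(\left(93 - \frac{2229}{1504}\right) - 17\right) = 103 \left(\frac{137643}{1504} - 17\right) = 103 \cdot \frac{112075}{1504} = \frac{11543725}{1504}$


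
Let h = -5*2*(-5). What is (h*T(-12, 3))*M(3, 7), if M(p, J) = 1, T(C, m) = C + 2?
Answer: -500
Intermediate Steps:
T(C, m) = 2 + C
h = 50 (h = -10*(-5) = 50)
(h*T(-12, 3))*M(3, 7) = (50*(2 - 12))*1 = (50*(-10))*1 = -500*1 = -500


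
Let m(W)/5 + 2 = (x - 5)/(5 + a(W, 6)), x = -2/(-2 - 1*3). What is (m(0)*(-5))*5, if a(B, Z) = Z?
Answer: 3325/11 ≈ 302.27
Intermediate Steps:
x = ⅖ (x = -2/(-2 - 3) = -2/(-5) = -2*(-⅕) = ⅖ ≈ 0.40000)
m(W) = -133/11 (m(W) = -10 + 5*((⅖ - 5)/(5 + 6)) = -10 + 5*(-23/5/11) = -10 + 5*(-23/5*1/11) = -10 + 5*(-23/55) = -10 - 23/11 = -133/11)
(m(0)*(-5))*5 = -133/11*(-5)*5 = (665/11)*5 = 3325/11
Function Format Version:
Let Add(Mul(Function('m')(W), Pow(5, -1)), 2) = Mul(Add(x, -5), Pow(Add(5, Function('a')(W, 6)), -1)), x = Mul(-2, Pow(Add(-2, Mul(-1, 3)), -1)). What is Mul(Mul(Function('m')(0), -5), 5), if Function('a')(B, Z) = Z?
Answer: Rational(3325, 11) ≈ 302.27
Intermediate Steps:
x = Rational(2, 5) (x = Mul(-2, Pow(Add(-2, -3), -1)) = Mul(-2, Pow(-5, -1)) = Mul(-2, Rational(-1, 5)) = Rational(2, 5) ≈ 0.40000)
Function('m')(W) = Rational(-133, 11) (Function('m')(W) = Add(-10, Mul(5, Mul(Add(Rational(2, 5), -5), Pow(Add(5, 6), -1)))) = Add(-10, Mul(5, Mul(Rational(-23, 5), Pow(11, -1)))) = Add(-10, Mul(5, Mul(Rational(-23, 5), Rational(1, 11)))) = Add(-10, Mul(5, Rational(-23, 55))) = Add(-10, Rational(-23, 11)) = Rational(-133, 11))
Mul(Mul(Function('m')(0), -5), 5) = Mul(Mul(Rational(-133, 11), -5), 5) = Mul(Rational(665, 11), 5) = Rational(3325, 11)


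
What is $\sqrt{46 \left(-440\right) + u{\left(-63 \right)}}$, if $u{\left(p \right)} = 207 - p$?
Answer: $i \sqrt{19970} \approx 141.32 i$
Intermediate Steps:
$\sqrt{46 \left(-440\right) + u{\left(-63 \right)}} = \sqrt{46 \left(-440\right) + \left(207 - -63\right)} = \sqrt{-20240 + \left(207 + 63\right)} = \sqrt{-20240 + 270} = \sqrt{-19970} = i \sqrt{19970}$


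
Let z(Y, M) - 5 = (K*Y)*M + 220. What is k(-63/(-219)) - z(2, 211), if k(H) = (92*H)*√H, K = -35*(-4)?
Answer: -59305 + 1932*√1533/5329 ≈ -59291.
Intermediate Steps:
K = 140
z(Y, M) = 225 + 140*M*Y (z(Y, M) = 5 + ((140*Y)*M + 220) = 5 + (140*M*Y + 220) = 5 + (220 + 140*M*Y) = 225 + 140*M*Y)
k(H) = 92*H^(3/2)
k(-63/(-219)) - z(2, 211) = 92*(-63/(-219))^(3/2) - (225 + 140*211*2) = 92*(-63*(-1/219))^(3/2) - (225 + 59080) = 92*(21/73)^(3/2) - 1*59305 = 92*(21*√1533/5329) - 59305 = 1932*√1533/5329 - 59305 = -59305 + 1932*√1533/5329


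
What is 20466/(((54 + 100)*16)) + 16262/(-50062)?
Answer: 246124831/30838192 ≈ 7.9812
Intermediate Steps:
20466/(((54 + 100)*16)) + 16262/(-50062) = 20466/((154*16)) + 16262*(-1/50062) = 20466/2464 - 8131/25031 = 20466*(1/2464) - 8131/25031 = 10233/1232 - 8131/25031 = 246124831/30838192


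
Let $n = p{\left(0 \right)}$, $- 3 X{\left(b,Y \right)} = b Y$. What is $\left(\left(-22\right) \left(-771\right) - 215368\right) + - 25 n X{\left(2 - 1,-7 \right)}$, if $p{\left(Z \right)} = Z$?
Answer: $-198406$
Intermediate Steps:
$X{\left(b,Y \right)} = - \frac{Y b}{3}$ ($X{\left(b,Y \right)} = - \frac{b Y}{3} = - \frac{Y b}{3}$)
$n = 0$
$\left(\left(-22\right) \left(-771\right) - 215368\right) + - 25 n X{\left(2 - 1,-7 \right)} = \left(\left(-22\right) \left(-771\right) - 215368\right) + \left(-25\right) 0 \left(\left(- \frac{1}{3}\right) \left(-7\right) \left(2 - 1\right)\right) = \left(16962 - 215368\right) + 0 \left(\left(- \frac{1}{3}\right) \left(-7\right) \left(2 - 1\right)\right) = -198406 + 0 \left(\left(- \frac{1}{3}\right) \left(-7\right) 1\right) = -198406 + 0 \cdot \frac{7}{3} = -198406 + 0 = -198406$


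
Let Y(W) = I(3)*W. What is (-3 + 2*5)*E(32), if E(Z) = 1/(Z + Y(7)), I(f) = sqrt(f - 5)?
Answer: 112/561 - 49*I*sqrt(2)/1122 ≈ 0.19964 - 0.061762*I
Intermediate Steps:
I(f) = sqrt(-5 + f)
Y(W) = I*W*sqrt(2) (Y(W) = sqrt(-5 + 3)*W = sqrt(-2)*W = (I*sqrt(2))*W = I*W*sqrt(2))
E(Z) = 1/(Z + 7*I*sqrt(2)) (E(Z) = 1/(Z + I*7*sqrt(2)) = 1/(Z + 7*I*sqrt(2)))
(-3 + 2*5)*E(32) = (-3 + 2*5)/(32 + 7*I*sqrt(2)) = (-3 + 10)/(32 + 7*I*sqrt(2)) = 7/(32 + 7*I*sqrt(2))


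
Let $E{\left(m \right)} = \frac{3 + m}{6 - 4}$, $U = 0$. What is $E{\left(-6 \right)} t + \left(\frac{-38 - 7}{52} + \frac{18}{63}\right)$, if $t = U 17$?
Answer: $- \frac{211}{364} \approx -0.57967$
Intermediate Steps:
$E{\left(m \right)} = \frac{3}{2} + \frac{m}{2}$ ($E{\left(m \right)} = \frac{3 + m}{2} = \left(3 + m\right) \frac{1}{2} = \frac{3}{2} + \frac{m}{2}$)
$t = 0$ ($t = 0 \cdot 17 = 0$)
$E{\left(-6 \right)} t + \left(\frac{-38 - 7}{52} + \frac{18}{63}\right) = \left(\frac{3}{2} + \frac{1}{2} \left(-6\right)\right) 0 + \left(\frac{-38 - 7}{52} + \frac{18}{63}\right) = \left(\frac{3}{2} - 3\right) 0 + \left(\left(-38 - 7\right) \frac{1}{52} + 18 \cdot \frac{1}{63}\right) = \left(- \frac{3}{2}\right) 0 + \left(\left(-45\right) \frac{1}{52} + \frac{2}{7}\right) = 0 + \left(- \frac{45}{52} + \frac{2}{7}\right) = 0 - \frac{211}{364} = - \frac{211}{364}$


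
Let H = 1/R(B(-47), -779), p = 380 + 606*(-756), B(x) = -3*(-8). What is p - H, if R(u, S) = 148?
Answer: -67747889/148 ≈ -4.5776e+5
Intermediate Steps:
B(x) = 24
p = -457756 (p = 380 - 458136 = -457756)
H = 1/148 ≈ 0.0067568
p - H = -457756 - 1*1/148 = -457756 - 1/148 = -67747889/148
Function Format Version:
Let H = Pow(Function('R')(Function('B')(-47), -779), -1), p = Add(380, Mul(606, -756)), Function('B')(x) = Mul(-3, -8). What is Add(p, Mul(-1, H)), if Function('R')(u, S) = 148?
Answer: Rational(-67747889, 148) ≈ -4.5776e+5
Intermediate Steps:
Function('B')(x) = 24
p = -457756 (p = Add(380, -458136) = -457756)
H = Rational(1, 148) (H = Pow(148, -1) = Rational(1, 148) ≈ 0.0067568)
Add(p, Mul(-1, H)) = Add(-457756, Mul(-1, Rational(1, 148))) = Add(-457756, Rational(-1, 148)) = Rational(-67747889, 148)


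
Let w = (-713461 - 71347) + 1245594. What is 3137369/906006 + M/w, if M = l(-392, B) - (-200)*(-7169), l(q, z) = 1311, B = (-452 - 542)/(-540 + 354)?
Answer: 36953020775/104368720179 ≈ 0.35406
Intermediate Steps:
w = 460786 (w = -784808 + 1245594 = 460786)
B = 497/93 (B = -994/(-186) = -994*(-1/186) = 497/93 ≈ 5.3441)
M = -1432489 (M = 1311 - (-200)*(-7169) = 1311 - 1*1433800 = 1311 - 1433800 = -1432489)
3137369/906006 + M/w = 3137369/906006 - 1432489/460786 = 36953020775/104368720179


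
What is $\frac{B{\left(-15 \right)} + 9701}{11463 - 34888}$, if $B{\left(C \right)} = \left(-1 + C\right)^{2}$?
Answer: $- \frac{9957}{23425} \approx -0.42506$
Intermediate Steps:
$\frac{B{\left(-15 \right)} + 9701}{11463 - 34888} = \frac{\left(-1 - 15\right)^{2} + 9701}{11463 - 34888} = \frac{\left(-16\right)^{2} + 9701}{-23425} = \left(256 + 9701\right) \left(- \frac{1}{23425}\right) = 9957 \left(- \frac{1}{23425}\right) = - \frac{9957}{23425}$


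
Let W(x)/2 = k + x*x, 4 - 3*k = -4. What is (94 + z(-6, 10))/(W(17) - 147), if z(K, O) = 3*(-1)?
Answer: 39/187 ≈ 0.20856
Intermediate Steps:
k = 8/3 (k = 4/3 - ⅓*(-4) = 4/3 + 4/3 = 8/3 ≈ 2.6667)
z(K, O) = -3
W(x) = 16/3 + 2*x² (W(x) = 2*(8/3 + x*x) = 2*(8/3 + x²) = 16/3 + 2*x²)
(94 + z(-6, 10))/(W(17) - 147) = (94 - 3)/((16/3 + 2*17²) - 147) = 91/((16/3 + 2*289) - 147) = 91/((16/3 + 578) - 147) = 91/(1750/3 - 147) = 91/(1309/3) = 91*(3/1309) = 39/187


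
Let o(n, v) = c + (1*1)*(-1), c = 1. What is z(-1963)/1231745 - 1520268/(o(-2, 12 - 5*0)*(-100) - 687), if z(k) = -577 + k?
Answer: 124838717512/56413921 ≈ 2212.9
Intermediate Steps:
o(n, v) = 0 (o(n, v) = 1 + (1*1)*(-1) = 1 + 1*(-1) = 1 - 1 = 0)
z(-1963)/1231745 - 1520268/(o(-2, 12 - 5*0)*(-100) - 687) = (-577 - 1963)/1231745 - 1520268/(0*(-100) - 687) = -2540*1/1231745 - 1520268/(0 - 687) = -508/246349 - 1520268/(-687) = -508/246349 - 1520268*(-1/687) = -508/246349 + 506756/229 = 124838717512/56413921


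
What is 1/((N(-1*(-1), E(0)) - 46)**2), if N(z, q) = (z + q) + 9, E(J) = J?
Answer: 1/1296 ≈ 0.00077160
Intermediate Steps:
N(z, q) = 9 + q + z (N(z, q) = (q + z) + 9 = 9 + q + z)
1/((N(-1*(-1), E(0)) - 46)**2) = 1/(((9 + 0 - 1*(-1)) - 46)**2) = 1/(((9 + 0 + 1) - 46)**2) = 1/((10 - 46)**2) = 1/((-36)**2) = 1/1296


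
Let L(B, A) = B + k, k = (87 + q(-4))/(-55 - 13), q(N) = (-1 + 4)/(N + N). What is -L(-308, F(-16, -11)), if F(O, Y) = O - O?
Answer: 168245/544 ≈ 309.27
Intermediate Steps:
q(N) = 3/(2*N) (q(N) = 3/((2*N)) = 3*(1/(2*N)) = 3/(2*N))
k = -693/544 (k = (87 + (3/2)/(-4))/(-55 - 13) = (87 + (3/2)*(-¼))/(-68) = (87 - 3/8)*(-1/68) = (693/8)*(-1/68) = -693/544 ≈ -1.2739)
F(O, Y) = 0
L(B, A) = -693/544 + B (L(B, A) = B - 693/544 = -693/544 + B)
-L(-308, F(-16, -11)) = -(-693/544 - 308) = -1*(-168245/544) = 168245/544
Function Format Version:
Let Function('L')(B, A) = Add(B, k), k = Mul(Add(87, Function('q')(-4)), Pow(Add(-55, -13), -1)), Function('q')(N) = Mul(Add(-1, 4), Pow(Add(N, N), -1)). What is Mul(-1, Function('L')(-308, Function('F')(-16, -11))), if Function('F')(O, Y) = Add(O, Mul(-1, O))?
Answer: Rational(168245, 544) ≈ 309.27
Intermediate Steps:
Function('q')(N) = Mul(Rational(3, 2), Pow(N, -1)) (Function('q')(N) = Mul(3, Pow(Mul(2, N), -1)) = Mul(3, Mul(Rational(1, 2), Pow(N, -1))) = Mul(Rational(3, 2), Pow(N, -1)))
k = Rational(-693, 544) (k = Mul(Add(87, Mul(Rational(3, 2), Pow(-4, -1))), Pow(Add(-55, -13), -1)) = Mul(Add(87, Mul(Rational(3, 2), Rational(-1, 4))), Pow(-68, -1)) = Mul(Add(87, Rational(-3, 8)), Rational(-1, 68)) = Mul(Rational(693, 8), Rational(-1, 68)) = Rational(-693, 544) ≈ -1.2739)
Function('F')(O, Y) = 0
Function('L')(B, A) = Add(Rational(-693, 544), B) (Function('L')(B, A) = Add(B, Rational(-693, 544)) = Add(Rational(-693, 544), B))
Mul(-1, Function('L')(-308, Function('F')(-16, -11))) = Mul(-1, Add(Rational(-693, 544), -308)) = Mul(-1, Rational(-168245, 544)) = Rational(168245, 544)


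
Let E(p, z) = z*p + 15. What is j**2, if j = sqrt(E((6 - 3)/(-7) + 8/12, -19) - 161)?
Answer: -3161/21 ≈ -150.52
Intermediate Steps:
E(p, z) = 15 + p*z (E(p, z) = p*z + 15 = 15 + p*z)
j = I*sqrt(66381)/21 (j = sqrt((15 + ((6 - 3)/(-7) + 8/12)*(-19)) - 161) = sqrt((15 + (3*(-1/7) + 8*(1/12))*(-19)) - 161) = sqrt((15 + (-3/7 + 2/3)*(-19)) - 161) = sqrt((15 + (5/21)*(-19)) - 161) = sqrt((15 - 95/21) - 161) = sqrt(220/21 - 161) = sqrt(-3161/21) = I*sqrt(66381)/21 ≈ 12.269*I)
j**2 = (I*sqrt(66381)/21)**2 = -3161/21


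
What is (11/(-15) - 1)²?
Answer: 676/225 ≈ 3.0044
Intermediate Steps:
(11/(-15) - 1)² = (11*(-1/15) - 1)² = (-11/15 - 1)² = (-26/15)² = 676/225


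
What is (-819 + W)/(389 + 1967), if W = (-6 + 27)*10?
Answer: -609/2356 ≈ -0.25849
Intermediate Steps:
W = 210 (W = 21*10 = 210)
(-819 + W)/(389 + 1967) = (-819 + 210)/(389 + 1967) = -609/2356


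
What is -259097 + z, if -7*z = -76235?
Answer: -1737444/7 ≈ -2.4821e+5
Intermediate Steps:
z = 76235/7 (z = -1/7*(-76235) = 76235/7 ≈ 10891.)
-259097 + z = -259097 + 76235/7 = -1737444/7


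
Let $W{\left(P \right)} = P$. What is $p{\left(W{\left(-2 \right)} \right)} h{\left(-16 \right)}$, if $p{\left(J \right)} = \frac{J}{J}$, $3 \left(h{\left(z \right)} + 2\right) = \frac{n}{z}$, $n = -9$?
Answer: $- \frac{29}{16} \approx -1.8125$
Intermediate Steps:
$h{\left(z \right)} = -2 - \frac{3}{z}$ ($h{\left(z \right)} = -2 + \frac{\left(-9\right) \frac{1}{z}}{3} = -2 - \frac{3}{z}$)
$p{\left(J \right)} = 1$
$p{\left(W{\left(-2 \right)} \right)} h{\left(-16 \right)} = 1 \left(-2 - \frac{3}{-16}\right) = 1 \left(-2 - - \frac{3}{16}\right) = 1 \left(-2 + \frac{3}{16}\right) = 1 \left(- \frac{29}{16}\right) = - \frac{29}{16}$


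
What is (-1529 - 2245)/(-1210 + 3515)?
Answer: -3774/2305 ≈ -1.6373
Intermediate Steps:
(-1529 - 2245)/(-1210 + 3515) = -3774/2305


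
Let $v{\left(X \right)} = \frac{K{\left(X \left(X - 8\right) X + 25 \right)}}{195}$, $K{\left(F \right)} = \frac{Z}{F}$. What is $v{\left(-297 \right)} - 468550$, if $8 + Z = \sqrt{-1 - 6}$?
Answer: $- \frac{307264863896249}{655778175} - \frac{i \sqrt{7}}{5246225400} \approx -4.6855 \cdot 10^{5} - 5.0431 \cdot 10^{-10} i$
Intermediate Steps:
$Z = -8 + i \sqrt{7}$ ($Z = -8 + \sqrt{-1 - 6} = -8 + \sqrt{-7} = -8 + i \sqrt{7} \approx -8.0 + 2.6458 i$)
$K{\left(F \right)} = \frac{-8 + i \sqrt{7}}{F}$
$v{\left(X \right)} = \frac{-8 + i \sqrt{7}}{195 \left(25 + X^{2} \left(-8 + X\right)\right)}$ ($v{\left(X \right)} = \frac{\frac{1}{X \left(X - 8\right) X + 25} \left(-8 + i \sqrt{7}\right)}{195} = \frac{-8 + i \sqrt{7}}{X \left(-8 + X\right) X + 25} \cdot \frac{1}{195} = \frac{-8 + i \sqrt{7}}{X^{2} \left(-8 + X\right) + 25} \cdot \frac{1}{195} = \frac{-8 + i \sqrt{7}}{25 + X^{2} \left(-8 + X\right)} \frac{1}{195} = \frac{-8 + i \sqrt{7}}{195 \left(25 + X^{2} \left(-8 + X\right)\right)}$)
$v{\left(-297 \right)} - 468550 = \frac{-8 + i \sqrt{7}}{195 \left(25 + \left(-297\right)^{3} - 8 \left(-297\right)^{2}\right)} - 468550 = \frac{-8 + i \sqrt{7}}{195 \left(25 - 26198073 - 705672\right)} - 468550 = \frac{-8 + i \sqrt{7}}{195 \left(-26903720\right)} - 468550 = \frac{1}{195} \left(- \frac{1}{26903720}\right) \left(-8 + i \sqrt{7}\right) - 468550 = \left(\frac{1}{655778175} - \frac{i \sqrt{7}}{5246225400}\right) - 468550 = - \frac{307264863896249}{655778175} - \frac{i \sqrt{7}}{5246225400}$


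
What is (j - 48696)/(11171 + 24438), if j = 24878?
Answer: -23818/35609 ≈ -0.66888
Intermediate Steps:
(j - 48696)/(11171 + 24438) = (24878 - 48696)/(11171 + 24438) = -23818/35609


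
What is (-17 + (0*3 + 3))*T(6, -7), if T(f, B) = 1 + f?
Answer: -98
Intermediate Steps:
(-17 + (0*3 + 3))*T(6, -7) = (-17 + (0*3 + 3))*(1 + 6) = (-17 + (0 + 3))*7 = (-17 + 3)*7 = -14*7 = -98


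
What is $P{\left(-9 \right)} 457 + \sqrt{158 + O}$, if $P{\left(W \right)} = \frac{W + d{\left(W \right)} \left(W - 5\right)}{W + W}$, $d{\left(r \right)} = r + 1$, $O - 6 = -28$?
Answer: $- \frac{47071}{18} + 2 \sqrt{34} \approx -2603.4$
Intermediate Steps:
$O = -22$ ($O = 6 - 28 = -22$)
$d{\left(r \right)} = 1 + r$
$P{\left(W \right)} = \frac{W + \left(1 + W\right) \left(-5 + W\right)}{2 W}$ ($P{\left(W \right)} = \frac{W + \left(1 + W\right) \left(W - 5\right)}{W + W} = \frac{W + \left(1 + W\right) \left(-5 + W\right)}{2 W}$)
$P{\left(-9 \right)} 457 + \sqrt{158 + O} = \frac{-5 + \left(-9\right)^{2} - -27}{2 \left(-9\right)} 457 + \sqrt{158 - 22} = \frac{1}{2} \left(- \frac{1}{9}\right) \left(-5 + 81 + 27\right) 457 + \sqrt{136} = \frac{1}{2} \left(- \frac{1}{9}\right) 103 \cdot 457 + 2 \sqrt{34} = \left(- \frac{103}{18}\right) 457 + 2 \sqrt{34} = - \frac{47071}{18} + 2 \sqrt{34}$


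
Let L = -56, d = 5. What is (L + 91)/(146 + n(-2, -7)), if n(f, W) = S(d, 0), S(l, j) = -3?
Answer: 35/143 ≈ 0.24476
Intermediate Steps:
n(f, W) = -3
(L + 91)/(146 + n(-2, -7)) = (-56 + 91)/(146 - 3) = 35/143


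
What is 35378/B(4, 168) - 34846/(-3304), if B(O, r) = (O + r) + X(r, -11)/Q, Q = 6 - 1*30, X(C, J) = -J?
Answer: 210628205/971612 ≈ 216.78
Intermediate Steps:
Q = -24 (Q = 6 - 30 = -24)
B(O, r) = -11/24 + O + r (B(O, r) = (O + r) - 1*(-11)/(-24) = (O + r) + 11*(-1/24) = (O + r) - 11/24 = -11/24 + O + r)
35378/B(4, 168) - 34846/(-3304) = 35378/(-11/24 + 4 + 168) - 34846/(-3304) = 35378/(4117/24) - 34846*(-1/3304) = 35378*(24/4117) + 2489/236 = 849072/4117 + 2489/236 = 210628205/971612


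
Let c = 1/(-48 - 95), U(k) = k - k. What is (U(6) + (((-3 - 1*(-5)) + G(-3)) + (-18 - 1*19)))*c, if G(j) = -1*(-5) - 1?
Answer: 31/143 ≈ 0.21678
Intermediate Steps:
U(k) = 0
c = -1/143 (c = 1/(-143) = -1/143 ≈ -0.0069930)
G(j) = 4 (G(j) = 5 - 1 = 4)
(U(6) + (((-3 - 1*(-5)) + G(-3)) + (-18 - 1*19)))*c = (0 + (((-3 - 1*(-5)) + 4) + (-18 - 1*19)))*(-1/143) = (0 + (((-3 + 5) + 4) + (-18 - 19)))*(-1/143) = (0 + ((2 + 4) - 37))*(-1/143) = (0 + (6 - 37))*(-1/143) = (0 - 31)*(-1/143) = -31*(-1/143) = 31/143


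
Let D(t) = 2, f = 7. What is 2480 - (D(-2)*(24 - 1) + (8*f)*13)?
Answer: 1706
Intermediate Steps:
2480 - (D(-2)*(24 - 1) + (8*f)*13) = 2480 - (2*(24 - 1) + (8*7)*13) = 2480 - (2*23 + 56*13) = 2480 - (46 + 728) = 2480 - 1*774 = 2480 - 774 = 1706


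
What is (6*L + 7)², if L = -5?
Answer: 529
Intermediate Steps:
(6*L + 7)² = (6*(-5) + 7)² = (-30 + 7)² = (-23)² = 529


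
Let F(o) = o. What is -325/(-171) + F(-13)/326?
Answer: 103727/55746 ≈ 1.8607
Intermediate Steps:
-325/(-171) + F(-13)/326 = -325/(-171) - 13/326 = -325*(-1/171) - 13*1/326 = 325/171 - 13/326 = 103727/55746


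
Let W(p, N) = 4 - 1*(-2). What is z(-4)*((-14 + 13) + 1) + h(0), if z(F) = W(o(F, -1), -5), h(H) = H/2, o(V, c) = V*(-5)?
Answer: 0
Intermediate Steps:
o(V, c) = -5*V
W(p, N) = 6 (W(p, N) = 4 + 2 = 6)
h(H) = H/2 (h(H) = H*(½) = H/2)
z(F) = 6
z(-4)*((-14 + 13) + 1) + h(0) = 6*((-14 + 13) + 1) + (½)*0 = 6*(-1 + 1) + 0 = 6*0 + 0 = 0 + 0 = 0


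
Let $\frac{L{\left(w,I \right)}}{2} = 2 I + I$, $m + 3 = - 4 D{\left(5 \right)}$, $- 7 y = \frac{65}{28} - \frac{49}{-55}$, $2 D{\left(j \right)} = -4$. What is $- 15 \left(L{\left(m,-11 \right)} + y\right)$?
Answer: $\frac{2149281}{2156} \approx 996.88$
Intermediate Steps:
$D{\left(j \right)} = -2$ ($D{\left(j \right)} = \frac{1}{2} \left(-4\right) = -2$)
$y = - \frac{4947}{10780}$ ($y = - \frac{\frac{65}{28} - \frac{49}{-55}}{7} = - \frac{65 \cdot \frac{1}{28} - - \frac{49}{55}}{7} = - \frac{\frac{65}{28} + \frac{49}{55}}{7} = \left(- \frac{1}{7}\right) \frac{4947}{1540} = - \frac{4947}{10780} \approx -0.45891$)
$m = 5$ ($m = -3 - -8 = -3 + 8 = 5$)
$L{\left(w,I \right)} = 6 I$ ($L{\left(w,I \right)} = 2 \left(2 I + I\right) = 2 \cdot 3 I = 6 I$)
$- 15 \left(L{\left(m,-11 \right)} + y\right) = - 15 \left(6 \left(-11\right) - \frac{4947}{10780}\right) = - 15 \left(-66 - \frac{4947}{10780}\right) = \left(-15\right) \left(- \frac{716427}{10780}\right) = \frac{2149281}{2156}$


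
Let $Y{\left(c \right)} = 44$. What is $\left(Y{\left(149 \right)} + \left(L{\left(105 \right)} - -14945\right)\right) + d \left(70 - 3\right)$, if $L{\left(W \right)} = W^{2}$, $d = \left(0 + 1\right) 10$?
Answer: $26684$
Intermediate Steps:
$d = 10$ ($d = 1 \cdot 10 = 10$)
$\left(Y{\left(149 \right)} + \left(L{\left(105 \right)} - -14945\right)\right) + d \left(70 - 3\right) = \left(44 + \left(105^{2} - -14945\right)\right) + 10 \left(70 - 3\right) = \left(44 + \left(11025 + 14945\right)\right) + 10 \cdot 67 = \left(44 + 25970\right) + 670 = 26014 + 670 = 26684$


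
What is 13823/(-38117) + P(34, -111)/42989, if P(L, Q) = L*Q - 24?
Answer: -739005313/1638611713 ≈ -0.45099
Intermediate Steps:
P(L, Q) = -24 + L*Q
13823/(-38117) + P(34, -111)/42989 = 13823/(-38117) + (-24 + 34*(-111))/42989 = 13823*(-1/38117) + (-24 - 3774)*(1/42989) = -13823/38117 - 3798*1/42989 = -13823/38117 - 3798/42989 = -739005313/1638611713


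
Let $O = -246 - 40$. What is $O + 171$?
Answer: $-115$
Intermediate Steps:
$O = -286$ ($O = -246 - 40 = -286$)
$O + 171 = -286 + 171 = -115$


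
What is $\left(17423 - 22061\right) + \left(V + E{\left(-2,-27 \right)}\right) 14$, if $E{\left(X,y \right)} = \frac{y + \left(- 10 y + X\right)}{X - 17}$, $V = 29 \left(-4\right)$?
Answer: $- \frac{122352}{19} \approx -6439.6$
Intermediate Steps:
$V = -116$
$E{\left(X,y \right)} = \frac{X - 9 y}{-17 + X}$ ($E{\left(X,y \right)} = \frac{y + \left(X - 10 y\right)}{-17 + X} = \frac{X - 9 y}{-17 + X}$)
$\left(17423 - 22061\right) + \left(V + E{\left(-2,-27 \right)}\right) 14 = \left(17423 - 22061\right) + \left(-116 + \frac{-2 - -243}{-17 - 2}\right) 14 = \left(17423 - 22061\right) + \left(-116 + \frac{-2 + 243}{-19}\right) 14 = -4638 + \left(-116 - \frac{241}{19}\right) 14 = -4638 - \frac{34230}{19} = - \frac{122352}{19}$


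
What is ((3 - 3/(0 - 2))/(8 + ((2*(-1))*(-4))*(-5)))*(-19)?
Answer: 171/64 ≈ 2.6719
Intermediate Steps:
((3 - 3/(0 - 2))/(8 + ((2*(-1))*(-4))*(-5)))*(-19) = ((3 - 3/(-2))/(8 - 2*(-4)*(-5)))*(-19) = ((3 - 3*(-1)/2)/(8 + 8*(-5)))*(-19) = ((3 - 1*(-3/2))/(8 - 40))*(-19) = ((3 + 3/2)/(-32))*(-19) = -1/32*9/2*(-19) = -9/64*(-19) = 171/64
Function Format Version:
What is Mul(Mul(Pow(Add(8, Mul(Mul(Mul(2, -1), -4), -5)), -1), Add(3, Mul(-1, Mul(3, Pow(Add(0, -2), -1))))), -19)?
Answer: Rational(171, 64) ≈ 2.6719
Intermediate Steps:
Mul(Mul(Pow(Add(8, Mul(Mul(Mul(2, -1), -4), -5)), -1), Add(3, Mul(-1, Mul(3, Pow(Add(0, -2), -1))))), -19) = Mul(Mul(Pow(Add(8, Mul(Mul(-2, -4), -5)), -1), Add(3, Mul(-1, Mul(3, Pow(-2, -1))))), -19) = Mul(Mul(Pow(Add(8, Mul(8, -5)), -1), Add(3, Mul(-1, Mul(3, Rational(-1, 2))))), -19) = Mul(Mul(Pow(Add(8, -40), -1), Add(3, Mul(-1, Rational(-3, 2)))), -19) = Mul(Mul(Pow(-32, -1), Add(3, Rational(3, 2))), -19) = Mul(Mul(Rational(-1, 32), Rational(9, 2)), -19) = Mul(Rational(-9, 64), -19) = Rational(171, 64)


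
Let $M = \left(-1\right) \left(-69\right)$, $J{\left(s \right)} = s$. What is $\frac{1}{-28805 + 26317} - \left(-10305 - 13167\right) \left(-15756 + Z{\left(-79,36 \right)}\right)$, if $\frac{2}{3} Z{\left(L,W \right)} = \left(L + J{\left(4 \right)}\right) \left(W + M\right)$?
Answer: $- \frac{1609954526017}{2488} \approx -6.4709 \cdot 10^{8}$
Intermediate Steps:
$M = 69$
$Z{\left(L,W \right)} = \frac{3 \left(4 + L\right) \left(69 + W\right)}{2}$ ($Z{\left(L,W \right)} = \frac{3 \left(L + 4\right) \left(W + 69\right)}{2} = \frac{3 \left(4 + L\right) \left(69 + W\right)}{2}$)
$\frac{1}{-28805 + 26317} - \left(-10305 - 13167\right) \left(-15756 + Z{\left(-79,36 \right)}\right) = \frac{1}{-28805 + 26317} - \left(-10305 - 13167\right) \left(-15756 + \left(414 + 6 \cdot 36 + \frac{207}{2} \left(-79\right) + \frac{3}{2} \left(-79\right) 36\right)\right) = \frac{1}{-2488} - - 23472 \left(-15756 + \left(414 + 216 - \frac{16353}{2} - 4266\right)\right) = - \frac{1}{2488} - - 23472 \left(-15756 - \frac{23625}{2}\right) = - \frac{1}{2488} - \left(-23472\right) \left(- \frac{55137}{2}\right) = - \frac{1}{2488} - 647087832 = - \frac{1609954526017}{2488}$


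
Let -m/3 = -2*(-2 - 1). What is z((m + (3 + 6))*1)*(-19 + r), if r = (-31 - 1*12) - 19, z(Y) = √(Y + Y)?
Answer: -243*I*√2 ≈ -343.65*I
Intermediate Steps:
m = -18 (m = -(-6)*(-2 - 1) = -(-6)*(-3) = -3*6 = -18)
z(Y) = √2*√Y (z(Y) = √(2*Y) = √2*√Y)
r = -62 (r = (-31 - 12) - 19 = -43 - 19 = -62)
z((m + (3 + 6))*1)*(-19 + r) = (√2*√((-18 + (3 + 6))*1))*(-19 - 62) = (√2*√((-18 + 9)*1))*(-81) = (√2*√(-9*1))*(-81) = (√2*√(-9))*(-81) = (√2*(3*I))*(-81) = (3*I*√2)*(-81) = -243*I*√2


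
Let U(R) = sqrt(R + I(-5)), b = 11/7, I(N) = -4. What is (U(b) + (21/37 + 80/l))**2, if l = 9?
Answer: 67528294/776223 + 6298*I*sqrt(119)/2331 ≈ 86.996 + 29.474*I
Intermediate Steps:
b = 11/7 (b = 11*(1/7) = 11/7 ≈ 1.5714)
U(R) = sqrt(-4 + R) (U(R) = sqrt(R - 4) = sqrt(-4 + R))
(U(b) + (21/37 + 80/l))**2 = (sqrt(-4 + 11/7) + (21/37 + 80/9))**2 = (sqrt(-17/7) + (21*(1/37) + 80*(1/9)))**2 = (I*sqrt(119)/7 + (21/37 + 80/9))**2 = (I*sqrt(119)/7 + 3149/333)**2 = (3149/333 + I*sqrt(119)/7)**2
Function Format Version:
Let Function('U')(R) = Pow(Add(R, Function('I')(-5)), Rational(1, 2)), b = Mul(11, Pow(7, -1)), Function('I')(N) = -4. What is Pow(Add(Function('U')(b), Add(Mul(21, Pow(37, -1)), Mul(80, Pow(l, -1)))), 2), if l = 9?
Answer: Add(Rational(67528294, 776223), Mul(Rational(6298, 2331), I, Pow(119, Rational(1, 2)))) ≈ Add(86.996, Mul(29.474, I))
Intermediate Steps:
b = Rational(11, 7) (b = Mul(11, Rational(1, 7)) = Rational(11, 7) ≈ 1.5714)
Function('U')(R) = Pow(Add(-4, R), Rational(1, 2)) (Function('U')(R) = Pow(Add(R, -4), Rational(1, 2)) = Pow(Add(-4, R), Rational(1, 2)))
Pow(Add(Function('U')(b), Add(Mul(21, Pow(37, -1)), Mul(80, Pow(l, -1)))), 2) = Pow(Add(Pow(Add(-4, Rational(11, 7)), Rational(1, 2)), Add(Mul(21, Pow(37, -1)), Mul(80, Pow(9, -1)))), 2) = Pow(Add(Pow(Rational(-17, 7), Rational(1, 2)), Add(Mul(21, Rational(1, 37)), Mul(80, Rational(1, 9)))), 2) = Pow(Add(Mul(Rational(1, 7), I, Pow(119, Rational(1, 2))), Add(Rational(21, 37), Rational(80, 9))), 2) = Pow(Add(Mul(Rational(1, 7), I, Pow(119, Rational(1, 2))), Rational(3149, 333)), 2) = Pow(Add(Rational(3149, 333), Mul(Rational(1, 7), I, Pow(119, Rational(1, 2)))), 2)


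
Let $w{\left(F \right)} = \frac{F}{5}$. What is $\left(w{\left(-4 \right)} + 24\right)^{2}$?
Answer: $\frac{13456}{25} \approx 538.24$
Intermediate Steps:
$w{\left(F \right)} = \frac{F}{5}$ ($w{\left(F \right)} = F \frac{1}{5} = \frac{F}{5}$)
$\left(w{\left(-4 \right)} + 24\right)^{2} = \left(\frac{1}{5} \left(-4\right) + 24\right)^{2} = \left(- \frac{4}{5} + 24\right)^{2} = \left(\frac{116}{5}\right)^{2} = \frac{13456}{25}$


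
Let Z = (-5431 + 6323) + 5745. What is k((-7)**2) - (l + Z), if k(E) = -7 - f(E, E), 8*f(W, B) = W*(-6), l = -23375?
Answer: 67071/4 ≈ 16768.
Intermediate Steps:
Z = 6637 (Z = 892 + 5745 = 6637)
f(W, B) = -3*W/4 (f(W, B) = (W*(-6))/8 = (-6*W)/8 = -3*W/4)
k(E) = -7 + 3*E/4 (k(E) = -7 - (-3)*E/4 = -7 + 3*E/4)
k((-7)**2) - (l + Z) = (-7 + (3/4)*(-7)**2) - (-23375 + 6637) = (-7 + (3/4)*49) - 1*(-16738) = (-7 + 147/4) + 16738 = 119/4 + 16738 = 67071/4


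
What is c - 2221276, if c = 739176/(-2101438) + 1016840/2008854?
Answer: -123382582795084036/55545817527 ≈ -2.2213e+6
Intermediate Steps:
c = 8578020416/55545817527 (c = 739176*(-1/2101438) + 1016840*(1/2008854) = -19452/55301 + 508420/1004427 = 8578020416/55545817527 ≈ 0.15443)
c - 2221276 = 8578020416/55545817527 - 2221276 = -123382582795084036/55545817527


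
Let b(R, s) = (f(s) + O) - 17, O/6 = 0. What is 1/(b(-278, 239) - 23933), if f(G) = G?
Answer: -1/23711 ≈ -4.2175e-5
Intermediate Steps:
O = 0 (O = 6*0 = 0)
b(R, s) = -17 + s (b(R, s) = (s + 0) - 17 = s - 17 = -17 + s)
1/(b(-278, 239) - 23933) = 1/((-17 + 239) - 23933) = 1/(222 - 23933) = 1/(-23711) = -1/23711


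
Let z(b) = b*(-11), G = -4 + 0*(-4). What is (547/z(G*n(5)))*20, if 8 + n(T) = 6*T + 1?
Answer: 2735/253 ≈ 10.810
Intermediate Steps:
n(T) = -7 + 6*T (n(T) = -8 + (6*T + 1) = -8 + (1 + 6*T) = -7 + 6*T)
G = -4 (G = -4 + 0 = -4)
z(b) = -11*b
(547/z(G*n(5)))*20 = (547/((-(-44)*(-7 + 6*5))))*20 = (547/((-(-44)*(-7 + 30))))*20 = (547/((-(-44)*23)))*20 = (547/((-11*(-92))))*20 = (547/1012)*20 = 2735/253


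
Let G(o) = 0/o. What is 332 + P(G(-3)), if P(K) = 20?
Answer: 352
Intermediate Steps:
G(o) = 0
332 + P(G(-3)) = 332 + 20 = 352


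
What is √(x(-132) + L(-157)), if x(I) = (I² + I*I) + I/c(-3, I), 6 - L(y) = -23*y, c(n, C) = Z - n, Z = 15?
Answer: √281121/3 ≈ 176.74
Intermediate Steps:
c(n, C) = 15 - n
L(y) = 6 + 23*y (L(y) = 6 - (-23)*y = 6 + 23*y)
x(I) = 2*I² + I/18 (x(I) = (I² + I*I) + I/(15 - 1*(-3)) = (I² + I²) + I/(15 + 3) = 2*I² + I/18)
√(x(-132) + L(-157)) = √((1/18)*(-132)*(1 + 36*(-132)) + (6 + 23*(-157))) = √((1/18)*(-132)*(1 - 4752) + (6 - 3611)) = √((1/18)*(-132)*(-4751) - 3605) = √(104522/3 - 3605) = √(93707/3) = √281121/3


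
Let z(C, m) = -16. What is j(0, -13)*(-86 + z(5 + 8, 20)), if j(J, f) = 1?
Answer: -102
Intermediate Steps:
j(0, -13)*(-86 + z(5 + 8, 20)) = 1*(-86 - 16) = 1*(-102) = -102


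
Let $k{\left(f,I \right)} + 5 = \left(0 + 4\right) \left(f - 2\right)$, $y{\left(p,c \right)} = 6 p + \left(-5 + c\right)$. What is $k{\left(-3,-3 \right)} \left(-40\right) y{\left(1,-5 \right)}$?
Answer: $-4000$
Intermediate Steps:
$y{\left(p,c \right)} = -5 + c + 6 p$
$k{\left(f,I \right)} = -13 + 4 f$ ($k{\left(f,I \right)} = -5 + \left(0 + 4\right) \left(f - 2\right) = -5 + 4 \left(-2 + f\right) = -5 + \left(-8 + 4 f\right) = -13 + 4 f$)
$k{\left(-3,-3 \right)} \left(-40\right) y{\left(1,-5 \right)} = \left(-13 + 4 \left(-3\right)\right) \left(-40\right) \left(-5 - 5 + 6 \cdot 1\right) = \left(-13 - 12\right) \left(-40\right) \left(-5 - 5 + 6\right) = \left(-25\right) \left(-40\right) \left(-4\right) = 1000 \left(-4\right) = -4000$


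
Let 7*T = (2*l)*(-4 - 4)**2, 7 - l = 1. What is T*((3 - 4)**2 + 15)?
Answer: 12288/7 ≈ 1755.4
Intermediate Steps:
l = 6 (l = 7 - 1*1 = 7 - 1 = 6)
T = 768/7 (T = ((2*6)*(-4 - 4)**2)/7 = (12*(-8)**2)/7 = (12*64)/7 = (1/7)*768 = 768/7 ≈ 109.71)
T*((3 - 4)**2 + 15) = 768*((3 - 4)**2 + 15)/7 = 768*((-1)**2 + 15)/7 = 768*(1 + 15)/7 = (768/7)*16 = 12288/7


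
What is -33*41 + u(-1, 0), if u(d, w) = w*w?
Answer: -1353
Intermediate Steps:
u(d, w) = w**2
-33*41 + u(-1, 0) = -33*41 + 0**2 = -1353 + 0 = -1353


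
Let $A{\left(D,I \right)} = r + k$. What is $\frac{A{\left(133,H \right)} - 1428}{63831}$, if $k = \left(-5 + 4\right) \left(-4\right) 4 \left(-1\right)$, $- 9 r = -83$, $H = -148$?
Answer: $- \frac{12913}{574479} \approx -0.022478$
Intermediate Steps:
$r = \frac{83}{9}$ ($r = \left(- \frac{1}{9}\right) \left(-83\right) = \frac{83}{9} \approx 9.2222$)
$k = -16$ ($k = \left(-1\right) \left(-4\right) 4 \left(-1\right) = 4 \cdot 4 \left(-1\right) = 16 \left(-1\right) = -16$)
$A{\left(D,I \right)} = - \frac{61}{9}$ ($A{\left(D,I \right)} = \frac{83}{9} - 16 = - \frac{61}{9}$)
$\frac{A{\left(133,H \right)} - 1428}{63831} = \frac{- \frac{61}{9} - 1428}{63831} = \left(- \frac{12913}{9}\right) \frac{1}{63831} = - \frac{12913}{574479}$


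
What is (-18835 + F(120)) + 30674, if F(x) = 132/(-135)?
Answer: 532711/45 ≈ 11838.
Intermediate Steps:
F(x) = -44/45 (F(x) = 132*(-1/135) = -44/45)
(-18835 + F(120)) + 30674 = (-18835 - 44/45) + 30674 = -847619/45 + 30674 = 532711/45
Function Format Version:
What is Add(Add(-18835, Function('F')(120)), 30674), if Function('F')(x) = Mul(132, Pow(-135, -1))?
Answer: Rational(532711, 45) ≈ 11838.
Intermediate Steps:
Function('F')(x) = Rational(-44, 45) (Function('F')(x) = Mul(132, Rational(-1, 135)) = Rational(-44, 45))
Add(Add(-18835, Function('F')(120)), 30674) = Add(Add(-18835, Rational(-44, 45)), 30674) = Add(Rational(-847619, 45), 30674) = Rational(532711, 45)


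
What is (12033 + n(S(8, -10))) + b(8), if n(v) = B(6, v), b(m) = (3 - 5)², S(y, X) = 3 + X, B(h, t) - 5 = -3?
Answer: 12039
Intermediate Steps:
B(h, t) = 2 (B(h, t) = 5 - 3 = 2)
b(m) = 4 (b(m) = (-2)² = 4)
n(v) = 2
(12033 + n(S(8, -10))) + b(8) = (12033 + 2) + 4 = 12035 + 4 = 12039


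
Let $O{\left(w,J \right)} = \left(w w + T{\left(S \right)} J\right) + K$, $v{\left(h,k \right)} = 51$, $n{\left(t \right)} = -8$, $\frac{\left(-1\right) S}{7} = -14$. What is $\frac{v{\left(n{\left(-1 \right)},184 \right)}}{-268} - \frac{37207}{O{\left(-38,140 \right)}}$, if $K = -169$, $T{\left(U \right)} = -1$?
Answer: $- \frac{10029361}{304180} \approx -32.972$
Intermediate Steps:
$S = 98$ ($S = \left(-7\right) \left(-14\right) = 98$)
$O{\left(w,J \right)} = -169 + w^{2} - J$ ($O{\left(w,J \right)} = \left(w w - J\right) - 169 = \left(w^{2} - J\right) - 169 = -169 + w^{2} - J$)
$\frac{v{\left(n{\left(-1 \right)},184 \right)}}{-268} - \frac{37207}{O{\left(-38,140 \right)}} = \frac{51}{-268} - \frac{37207}{-169 + \left(-38\right)^{2} - 140} = 51 \left(- \frac{1}{268}\right) - \frac{37207}{-169 + 1444 - 140} = - \frac{51}{268} - \frac{37207}{1135} = - \frac{10029361}{304180}$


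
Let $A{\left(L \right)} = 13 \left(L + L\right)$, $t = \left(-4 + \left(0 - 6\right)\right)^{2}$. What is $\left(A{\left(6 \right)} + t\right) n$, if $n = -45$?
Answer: $-11520$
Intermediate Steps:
$t = 100$ ($t = \left(-4 + \left(0 - 6\right)\right)^{2} = \left(-4 - 6\right)^{2} = \left(-10\right)^{2} = 100$)
$A{\left(L \right)} = 26 L$ ($A{\left(L \right)} = 13 \cdot 2 L = 26 L$)
$\left(A{\left(6 \right)} + t\right) n = \left(26 \cdot 6 + 100\right) \left(-45\right) = \left(156 + 100\right) \left(-45\right) = 256 \left(-45\right) = -11520$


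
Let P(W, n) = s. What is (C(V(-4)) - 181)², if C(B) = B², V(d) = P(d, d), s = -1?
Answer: 32400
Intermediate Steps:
P(W, n) = -1
V(d) = -1
(C(V(-4)) - 181)² = ((-1)² - 181)² = (1 - 181)² = (-180)² = 32400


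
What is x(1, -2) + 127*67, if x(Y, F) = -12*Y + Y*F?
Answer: 8495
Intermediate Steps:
x(Y, F) = -12*Y + F*Y
x(1, -2) + 127*67 = 1*(-12 - 2) + 127*67 = 1*(-14) + 8509 = -14 + 8509 = 8495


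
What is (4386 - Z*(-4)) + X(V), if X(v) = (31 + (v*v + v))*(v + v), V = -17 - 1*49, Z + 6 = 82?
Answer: -565682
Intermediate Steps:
Z = 76 (Z = -6 + 82 = 76)
V = -66 (V = -17 - 49 = -66)
X(v) = 2*v*(31 + v + v²) (X(v) = (31 + (v² + v))*(2*v) = (31 + (v + v²))*(2*v) = (31 + v + v²)*(2*v) = 2*v*(31 + v + v²))
(4386 - Z*(-4)) + X(V) = (4386 - 76*(-4)) + 2*(-66)*(31 - 66 + (-66)²) = (4386 - 1*(-304)) + 2*(-66)*(31 - 66 + 4356) = (4386 + 304) + 2*(-66)*4321 = 4690 - 570372 = -565682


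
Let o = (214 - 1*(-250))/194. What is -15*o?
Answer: -3480/97 ≈ -35.876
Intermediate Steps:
o = 232/97 (o = (214 + 250)*(1/194) = 464*(1/194) = 232/97 ≈ 2.3918)
-15*o = -15*232/97 = -3480/97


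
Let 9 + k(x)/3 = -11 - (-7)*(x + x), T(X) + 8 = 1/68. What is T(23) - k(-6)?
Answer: 20673/68 ≈ 304.01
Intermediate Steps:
T(X) = -543/68 (T(X) = -8 + 1/68 = -543/68)
k(x) = -60 + 42*x (k(x) = -27 + 3*(-11 - (-7)*(x + x)) = -27 + 3*(-11 - (-7)*2*x) = -27 + 3*(-11 - (-14)*x) = -27 + 3*(-11 + 14*x) = -27 + (-33 + 42*x) = -60 + 42*x)
T(23) - k(-6) = -543/68 - (-60 + 42*(-6)) = -543/68 - (-60 - 252) = -543/68 - 1*(-312) = -543/68 + 312 = 20673/68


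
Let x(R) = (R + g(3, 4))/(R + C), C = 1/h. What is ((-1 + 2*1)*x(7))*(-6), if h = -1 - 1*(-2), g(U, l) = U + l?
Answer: -21/2 ≈ -10.500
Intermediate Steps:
h = 1 (h = -1 + 2 = 1)
C = 1 (C = 1/1 = 1)
x(R) = (7 + R)/(1 + R) (x(R) = (R + (3 + 4))/(R + 1) = (R + 7)/(1 + R) = (7 + R)/(1 + R))
((-1 + 2*1)*x(7))*(-6) = ((-1 + 2*1)*((7 + 7)/(1 + 7)))*(-6) = ((-1 + 2)*(14/8))*(-6) = (1*((⅛)*14))*(-6) = (1*(7/4))*(-6) = (7/4)*(-6) = -21/2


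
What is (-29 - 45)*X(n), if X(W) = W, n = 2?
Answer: -148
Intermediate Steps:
(-29 - 45)*X(n) = (-29 - 45)*2 = -74*2 = -148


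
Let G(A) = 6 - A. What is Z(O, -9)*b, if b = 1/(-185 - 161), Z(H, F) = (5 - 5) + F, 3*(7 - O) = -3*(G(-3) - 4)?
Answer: 9/346 ≈ 0.026012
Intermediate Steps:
O = 12 (O = 7 - (-1)*((6 - 1*(-3)) - 4) = 7 - (-1)*((6 + 3) - 4) = 7 - (-1)*(9 - 4) = 7 - (-1)*5 = 7 - ⅓*(-15) = 7 + 5 = 12)
Z(H, F) = F (Z(H, F) = 0 + F = F)
b = -1/346 (b = 1/(-346) = -1/346 ≈ -0.0028902)
Z(O, -9)*b = -9*(-1/346) = 9/346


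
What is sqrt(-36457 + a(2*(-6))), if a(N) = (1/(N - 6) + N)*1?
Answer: I*sqrt(1312886)/6 ≈ 190.97*I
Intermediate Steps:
a(N) = N + 1/(-6 + N) (a(N) = (1/(-6 + N) + N)*1 = (N + 1/(-6 + N))*1 = N + 1/(-6 + N))
sqrt(-36457 + a(2*(-6))) = sqrt(-36457 + (1 + (2*(-6))**2 - 12*(-6))/(-6 + 2*(-6))) = sqrt(-36457 + (1 + (-12)**2 - 6*(-12))/(-6 - 12)) = sqrt(-36457 + (1 + 144 + 72)/(-18)) = sqrt(-36457 - 1/18*217) = sqrt(-36457 - 217/18) = sqrt(-656443/18) = I*sqrt(1312886)/6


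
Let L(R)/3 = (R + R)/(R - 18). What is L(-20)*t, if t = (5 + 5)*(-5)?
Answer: -3000/19 ≈ -157.89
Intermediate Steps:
L(R) = 6*R/(-18 + R) (L(R) = 3*((R + R)/(R - 18)) = 3*((2*R)/(-18 + R)) = 3*(2*R/(-18 + R)) = 6*R/(-18 + R))
t = -50 (t = 10*(-5) = -50)
L(-20)*t = (6*(-20)/(-18 - 20))*(-50) = (6*(-20)/(-38))*(-50) = (6*(-20)*(-1/38))*(-50) = (60/19)*(-50) = -3000/19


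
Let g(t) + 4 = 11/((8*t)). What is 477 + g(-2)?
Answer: 7557/16 ≈ 472.31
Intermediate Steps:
g(t) = -4 + 11/(8*t) (g(t) = -4 + 11/((8*t)) = -4 + 11*(1/(8*t)) = -4 + 11/(8*t))
477 + g(-2) = 477 + (-4 + (11/8)/(-2)) = 477 + (-4 + (11/8)*(-½)) = 477 + (-4 - 11/16) = 477 - 75/16 = 7557/16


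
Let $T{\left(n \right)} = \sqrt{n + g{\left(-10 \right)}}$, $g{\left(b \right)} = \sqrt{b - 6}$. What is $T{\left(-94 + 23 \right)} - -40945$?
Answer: $40945 + \sqrt{-71 + 4 i} \approx 40945.0 + 8.4295 i$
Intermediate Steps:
$g{\left(b \right)} = \sqrt{-6 + b}$
$T{\left(n \right)} = \sqrt{n + 4 i}$ ($T{\left(n \right)} = \sqrt{n + \sqrt{-6 - 10}} = \sqrt{n + \sqrt{-16}} = \sqrt{n + 4 i}$)
$T{\left(-94 + 23 \right)} - -40945 = \sqrt{\left(-94 + 23\right) + 4 i} - -40945 = \sqrt{-71 + 4 i} + 40945 = 40945 + \sqrt{-71 + 4 i}$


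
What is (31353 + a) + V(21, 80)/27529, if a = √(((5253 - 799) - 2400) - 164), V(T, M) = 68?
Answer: 863116805/27529 + 3*√210 ≈ 31396.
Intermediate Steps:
a = 3*√210 (a = √((4454 - 2400) - 164) = √(2054 - 164) = √1890 = 3*√210 ≈ 43.474)
(31353 + a) + V(21, 80)/27529 = (31353 + 3*√210) + 68/27529 = 863116805/27529 + 3*√210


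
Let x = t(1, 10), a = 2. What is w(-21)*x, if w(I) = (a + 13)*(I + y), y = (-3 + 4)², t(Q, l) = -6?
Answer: 1800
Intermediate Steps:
y = 1 (y = 1² = 1)
x = -6
w(I) = 15 + 15*I (w(I) = (2 + 13)*(I + 1) = 15*(1 + I) = 15 + 15*I)
w(-21)*x = (15 + 15*(-21))*(-6) = (15 - 315)*(-6) = -300*(-6) = 1800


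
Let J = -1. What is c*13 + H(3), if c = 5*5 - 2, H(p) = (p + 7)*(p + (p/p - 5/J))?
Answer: 389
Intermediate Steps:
H(p) = (6 + p)*(7 + p) (H(p) = (p + 7)*(p + (p/p - 5/(-1))) = (7 + p)*(p + (1 - 5*(-1))) = (7 + p)*(p + (1 + 5)) = (7 + p)*(p + 6) = (7 + p)*(6 + p) = (6 + p)*(7 + p))
c = 23 (c = 25 - 2 = 23)
c*13 + H(3) = 23*13 + (42 + 3² + 13*3) = 299 + (42 + 9 + 39) = 299 + 90 = 389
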